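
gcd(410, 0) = 410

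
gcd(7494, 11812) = 2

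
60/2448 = 5/204 ≈ 0.0245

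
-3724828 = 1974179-5699007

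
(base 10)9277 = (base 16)243d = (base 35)7k2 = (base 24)g2d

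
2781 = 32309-29528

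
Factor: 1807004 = 2^2*211^1*2141^1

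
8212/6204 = 2053/1551 ≈ 1.32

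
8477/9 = 941+8/9 ≈ 941.89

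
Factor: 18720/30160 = 2^1 * 3^2 * 29^(-1) = 18/29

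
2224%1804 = 420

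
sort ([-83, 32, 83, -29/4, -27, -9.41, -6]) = [-83, -27, -9.41, -29/4, -6, 32, 83]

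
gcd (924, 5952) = 12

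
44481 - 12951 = 31530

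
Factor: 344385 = 3^3*5^1*2551^1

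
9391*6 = 56346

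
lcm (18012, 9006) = 18012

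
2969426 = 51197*58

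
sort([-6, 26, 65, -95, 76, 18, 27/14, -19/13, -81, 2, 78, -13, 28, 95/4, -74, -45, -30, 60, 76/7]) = [-95, -81, -74, -45, -30, -13, -6, -19/13, 27/14, 2, 76/7, 18, 95/4, 26, 28, 60, 65, 76, 78]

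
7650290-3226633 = 4423657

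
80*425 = 34000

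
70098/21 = 3338 = 3338.00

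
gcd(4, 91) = 1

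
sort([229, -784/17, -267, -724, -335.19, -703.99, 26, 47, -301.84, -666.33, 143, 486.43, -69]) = [-724, -703.99, -666.33, -335.19, -301.84, -267, -69, -784/17, 26, 47, 143, 229, 486.43]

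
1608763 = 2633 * 611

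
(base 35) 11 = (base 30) 16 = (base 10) 36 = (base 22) 1e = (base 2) 100100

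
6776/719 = 9+305/719 ≈ 9.42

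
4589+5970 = 10559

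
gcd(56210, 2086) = 14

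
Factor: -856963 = -1*107^1*8009^1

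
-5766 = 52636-58402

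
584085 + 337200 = 921285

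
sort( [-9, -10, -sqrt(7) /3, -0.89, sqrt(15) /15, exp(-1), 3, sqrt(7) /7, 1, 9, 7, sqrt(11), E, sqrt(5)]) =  [-10, -9, -0.89, -sqrt(7) /3, sqrt(15) /15, exp(-1), sqrt(7) /7, 1, sqrt(5), E, 3, sqrt(11), 7, 9]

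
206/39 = 5 + 11/39 ≈ 5.28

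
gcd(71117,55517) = 1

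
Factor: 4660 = 2^2*5^1*233^1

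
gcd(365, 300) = 5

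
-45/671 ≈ -0.0671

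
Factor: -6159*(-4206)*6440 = 2^4*3^2*5^1*7^1*23^1*701^1*2053^1 = 166826615760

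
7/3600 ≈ 0.00194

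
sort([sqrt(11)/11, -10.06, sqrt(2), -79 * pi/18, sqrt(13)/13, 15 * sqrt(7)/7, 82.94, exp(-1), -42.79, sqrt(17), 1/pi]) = [-42.79, -79 * pi/18, -10.06, sqrt(13)/13, sqrt(11)/11, 1/pi, exp(-1), sqrt(2), sqrt(17), 15 * sqrt(7)/7, 82.94]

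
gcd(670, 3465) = 5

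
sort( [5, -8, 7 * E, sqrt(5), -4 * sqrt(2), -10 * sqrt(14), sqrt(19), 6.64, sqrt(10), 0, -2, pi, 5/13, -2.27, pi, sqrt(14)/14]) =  [-10 * sqrt(14), -8, -4 * sqrt(2), -2.27, -2, 0, sqrt(14)/14, 5/13, sqrt(5), pi, pi, sqrt(10), sqrt(19), 5, 6.64, 7 * E]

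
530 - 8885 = -8355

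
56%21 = 14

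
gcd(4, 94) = 2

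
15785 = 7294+8491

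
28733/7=4104 + 5/7 ≈ 4104.71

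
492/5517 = 164/1839 ≈ 0.0892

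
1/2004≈0.000499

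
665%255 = 155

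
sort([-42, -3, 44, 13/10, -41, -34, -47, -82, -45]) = [-82, -47, -45, -42, -41, -34, -3, 13/10, 44]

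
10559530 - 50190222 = -39630692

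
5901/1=5901=5901.00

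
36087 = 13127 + 22960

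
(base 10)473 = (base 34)dv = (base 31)f8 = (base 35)di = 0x1d9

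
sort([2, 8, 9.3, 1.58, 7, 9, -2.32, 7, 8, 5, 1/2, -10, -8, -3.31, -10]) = [-10, -10, -8, -3.31, -2.32, 1/2, 1.58, 2, 5, 7, 7, 8, 8, 9, 9.3]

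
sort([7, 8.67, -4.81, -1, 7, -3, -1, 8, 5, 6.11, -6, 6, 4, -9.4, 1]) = [-9.4, -6, -4.81, -3, -1, -1, 1, 4, 5, 6, 6.11, 7, 7, 8, 8.67]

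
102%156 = 102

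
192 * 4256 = 817152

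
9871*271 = 2675041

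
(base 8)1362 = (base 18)25g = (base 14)3bc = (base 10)754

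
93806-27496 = 66310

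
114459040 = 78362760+36096280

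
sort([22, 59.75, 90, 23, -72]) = [-72, 22, 23, 59.75, 90]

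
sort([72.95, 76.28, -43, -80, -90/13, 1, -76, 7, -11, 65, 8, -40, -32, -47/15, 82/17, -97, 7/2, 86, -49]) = [-97, -80, -76, -49, -43, -40, -32, -11, -90/13, -47/15, 1, 7/2, 82/17, 7, 8, 65, 72.95, 76.28, 86]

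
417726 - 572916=-155190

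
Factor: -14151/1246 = -1 * 2^(-1) * 3^1 * 7^(-1) * 53^1 = -159/14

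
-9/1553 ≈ -0.00580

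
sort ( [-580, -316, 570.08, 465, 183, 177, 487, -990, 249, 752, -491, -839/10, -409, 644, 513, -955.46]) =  [-990, -955.46, -580, -491, -409, -316, -839/10, 177, 183, 249, 465, 487, 513, 570.08, 644, 752]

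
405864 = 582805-176941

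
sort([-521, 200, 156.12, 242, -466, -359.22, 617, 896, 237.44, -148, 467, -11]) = [-521, -466, -359.22, -148, -11, 156.12, 200, 237.44, 242, 467, 617, 896]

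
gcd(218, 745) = 1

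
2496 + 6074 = 8570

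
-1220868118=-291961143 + -928906975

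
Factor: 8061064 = 2^3*11^1*47^1*1949^1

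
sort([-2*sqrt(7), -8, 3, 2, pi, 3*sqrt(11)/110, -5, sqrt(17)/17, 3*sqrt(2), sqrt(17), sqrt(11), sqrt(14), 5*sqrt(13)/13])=[-8, -2*sqrt(7), -5, 3*sqrt(11)/110, sqrt(17)/17, 5*sqrt(13)/13, 2, 3, pi, sqrt(11), sqrt(14), sqrt(17), 3*sqrt(2)]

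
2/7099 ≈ 0.000282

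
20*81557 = 1631140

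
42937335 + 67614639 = 110551974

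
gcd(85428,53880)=12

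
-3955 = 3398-7353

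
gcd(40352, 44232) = 776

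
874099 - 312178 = 561921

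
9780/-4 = -2445 = -2445.00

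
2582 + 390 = 2972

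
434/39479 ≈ 0.0110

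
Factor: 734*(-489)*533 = -1*2^1*3^1*13^1*41^1*163^1*367^1 = -191307558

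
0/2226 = 0 = 0.00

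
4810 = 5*962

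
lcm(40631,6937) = 284417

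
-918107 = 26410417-27328524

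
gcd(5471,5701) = 1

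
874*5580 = 4876920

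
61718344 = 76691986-14973642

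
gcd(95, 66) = 1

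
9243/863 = 10 + 613/863 ≈ 10.71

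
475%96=91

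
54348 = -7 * (-7764)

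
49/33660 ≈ 0.00146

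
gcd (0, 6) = 6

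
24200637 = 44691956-20491319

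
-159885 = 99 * (-1615)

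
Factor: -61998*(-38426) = 2^2*3^1*10333^1*19213^1 = 2382335148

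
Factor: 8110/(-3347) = -1 * 2^1 * 5^1 * 811^1 * 3347^(-1)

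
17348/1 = 17348 = 17348.00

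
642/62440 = 321/31220 ≈ 0.0103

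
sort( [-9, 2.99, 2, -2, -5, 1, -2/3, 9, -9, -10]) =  [-10, -9, -9, -5, -2, -2/3, 1, 2, 2.99, 9]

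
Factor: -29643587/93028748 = -1 * 2^(-2) * 311^1 * 457^(-1) * 50891^(-1) * 95317^1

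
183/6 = 61/2 = 30.50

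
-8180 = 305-8485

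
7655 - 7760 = -105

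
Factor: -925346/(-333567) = 2^1*3^(-2)*13^(-1)*2851^(-1)*462673^1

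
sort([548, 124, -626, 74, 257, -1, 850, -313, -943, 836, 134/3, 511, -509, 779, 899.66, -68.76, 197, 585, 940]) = [-943, -626, -509, -313, -68.76, -1, 134/3, 74, 124, 197, 257, 511, 548, 585, 779, 836, 850, 899.66, 940]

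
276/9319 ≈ 0.0296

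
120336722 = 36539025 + 83797697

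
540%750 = 540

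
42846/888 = 193/4 = 48.25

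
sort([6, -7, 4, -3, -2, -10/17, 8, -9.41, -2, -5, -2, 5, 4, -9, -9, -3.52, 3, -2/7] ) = [-9.41, -9, -9, -7, -5, -3.52, -3, -2, -2, -2, -10/17, -2/7, 3, 4, 4, 5, 6, 8] 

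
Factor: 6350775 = 3^1*5^2*17^2*293^1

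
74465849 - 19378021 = 55087828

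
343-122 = 221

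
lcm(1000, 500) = 1000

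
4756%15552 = 4756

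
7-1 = 6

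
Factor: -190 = -1 * 2^1 * 5^1 * 19^1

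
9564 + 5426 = 14990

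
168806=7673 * 22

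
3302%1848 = 1454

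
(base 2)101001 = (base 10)41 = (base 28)1d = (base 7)56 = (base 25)1g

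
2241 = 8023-5782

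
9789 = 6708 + 3081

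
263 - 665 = -402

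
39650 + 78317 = 117967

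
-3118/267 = -11 - 181/267 ≈ -11.68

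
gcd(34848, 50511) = 3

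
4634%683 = 536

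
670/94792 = 335/47396 ≈ 0.00707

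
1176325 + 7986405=9162730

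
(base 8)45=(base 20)1h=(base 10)37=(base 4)211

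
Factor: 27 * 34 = 2^1 * 3^3 * 17^1 = 918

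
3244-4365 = -1121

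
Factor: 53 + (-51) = 2^1 = 2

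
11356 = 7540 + 3816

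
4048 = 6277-2229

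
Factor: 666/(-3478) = -1 * 3^2 * 47^(-1) = -9/47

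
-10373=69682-80055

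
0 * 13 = 0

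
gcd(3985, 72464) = 1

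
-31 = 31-62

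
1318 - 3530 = -2212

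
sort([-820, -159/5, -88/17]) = [-820, -159/5, -88/17]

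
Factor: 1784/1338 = 2^2*3^(-1) = 4/3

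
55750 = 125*446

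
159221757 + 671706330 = 830928087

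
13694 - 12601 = 1093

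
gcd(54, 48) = 6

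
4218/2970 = 1+208/495 ≈ 1.42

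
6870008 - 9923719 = -3053711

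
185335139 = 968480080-783144941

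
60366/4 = 30183/2 = 15091.50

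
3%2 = 1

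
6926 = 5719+1207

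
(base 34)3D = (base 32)3J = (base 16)73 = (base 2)1110011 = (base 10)115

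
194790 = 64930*3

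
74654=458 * 163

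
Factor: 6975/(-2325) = -1 * 3^1 = -3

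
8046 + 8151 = 16197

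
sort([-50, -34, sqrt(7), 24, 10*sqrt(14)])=[-50, -34, sqrt(7), 24, 10*sqrt(14)]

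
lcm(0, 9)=0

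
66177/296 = 223 + 169/296 ≈ 223.57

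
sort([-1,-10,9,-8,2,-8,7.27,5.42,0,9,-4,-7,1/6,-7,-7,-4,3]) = [-10,-8,-8,-7,-7,-7,-4,-4,-1,0,1/6,2,3,5.42,7.27,9,9]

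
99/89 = 1 + 10/89 ≈ 1.11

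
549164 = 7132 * 77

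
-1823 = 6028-7851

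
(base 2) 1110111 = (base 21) 5e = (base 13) 92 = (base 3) 11102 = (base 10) 119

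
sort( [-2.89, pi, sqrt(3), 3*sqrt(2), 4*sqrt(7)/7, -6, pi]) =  [-6, -2.89, 4*sqrt(7)/7, sqrt(3), pi, pi, 3*sqrt(2)]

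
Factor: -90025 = -1 * 5^2 * 13^1 * 277^1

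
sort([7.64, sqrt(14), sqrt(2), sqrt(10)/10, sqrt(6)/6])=[sqrt(10)/10, sqrt(6)/6, sqrt(2), sqrt(14), 7.64]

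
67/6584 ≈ 0.0102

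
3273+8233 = 11506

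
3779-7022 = -3243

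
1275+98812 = 100087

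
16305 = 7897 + 8408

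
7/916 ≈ 0.00764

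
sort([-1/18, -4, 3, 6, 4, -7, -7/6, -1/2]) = [-7, -4, -7/6, -1/2, -1/18, 3, 4, 6]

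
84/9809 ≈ 0.00856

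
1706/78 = 21+34/39 ≈ 21.87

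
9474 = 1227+8247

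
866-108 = 758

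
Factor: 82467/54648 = 2^(-3)*3^(-1)*7^2*17^1*23^(-1) = 833/552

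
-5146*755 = -3885230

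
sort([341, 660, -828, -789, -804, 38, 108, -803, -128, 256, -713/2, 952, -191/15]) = [-828, -804, -803, -789, -713/2, -128, -191/15, 38, 108, 256, 341, 660, 952]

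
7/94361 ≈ 0.0000742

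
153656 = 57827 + 95829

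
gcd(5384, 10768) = 5384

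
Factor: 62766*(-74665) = -1*2^1*3^2*5^1*11^1*109^1*137^1*317^1 = -4686423390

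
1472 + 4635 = 6107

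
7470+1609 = 9079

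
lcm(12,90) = 180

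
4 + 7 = 11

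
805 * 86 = 69230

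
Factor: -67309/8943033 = -1*3^(-1)*29^1*211^1*457^(-1)*593^(-1) = -6119/813003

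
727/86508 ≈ 0.00840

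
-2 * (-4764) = 9528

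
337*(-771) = -259827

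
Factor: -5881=-1*5881^1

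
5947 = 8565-2618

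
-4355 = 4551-8906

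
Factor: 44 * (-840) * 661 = -1 * 2^5 * 3^1 * 5^1 * 7^1 * 11^1 * 661^1 = -24430560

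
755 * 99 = 74745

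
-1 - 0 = -1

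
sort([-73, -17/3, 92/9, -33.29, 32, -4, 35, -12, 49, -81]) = [-81, -73, -33.29, -12, -17/3, -4, 92/9, 32, 35, 49]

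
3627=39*93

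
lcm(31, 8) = 248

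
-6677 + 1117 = -5560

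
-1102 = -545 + -557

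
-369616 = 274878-644494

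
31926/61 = 523 + 23/61 ≈ 523.38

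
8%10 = 8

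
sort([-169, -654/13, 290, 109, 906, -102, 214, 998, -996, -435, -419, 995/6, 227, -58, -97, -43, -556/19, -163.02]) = [-996, -435, -419, -169, -163.02, -102, -97, -58, -654/13, -43, -556/19, 109, 995/6, 214, 227, 290, 906, 998]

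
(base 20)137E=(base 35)7M9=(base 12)54B6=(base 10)9354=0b10010010001010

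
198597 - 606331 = -407734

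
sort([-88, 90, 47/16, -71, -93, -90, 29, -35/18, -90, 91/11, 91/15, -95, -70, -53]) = [-95, -93, -90, -90, -88, -71, -70, -53, -35/18, 47/16, 91/15, 91/11, 29, 90]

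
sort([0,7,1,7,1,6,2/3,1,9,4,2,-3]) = [-3,0,2/3,1,1,1,2,4,6,7,7,9]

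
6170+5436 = 11606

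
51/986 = 3/58≈0.0517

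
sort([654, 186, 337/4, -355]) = [-355, 337/4, 186, 654]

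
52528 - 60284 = -7756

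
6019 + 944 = 6963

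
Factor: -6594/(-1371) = 2^1 * 7^1 * 157^1 * 457^(-1) = 2198/457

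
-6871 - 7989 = -14860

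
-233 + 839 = 606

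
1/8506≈0.000118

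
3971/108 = 36 + 83/108 ≈ 36.77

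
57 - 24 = 33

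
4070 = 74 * 55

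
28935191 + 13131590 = 42066781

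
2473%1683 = 790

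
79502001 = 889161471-809659470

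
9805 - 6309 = 3496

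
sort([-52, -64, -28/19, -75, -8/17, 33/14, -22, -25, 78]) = [-75, -64, -52, -25, -22, -28/19, -8/17, 33/14, 78]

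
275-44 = 231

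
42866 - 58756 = -15890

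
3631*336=1220016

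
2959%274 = 219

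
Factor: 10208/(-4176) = -1*2^1*3^(-2)*11^1 = -22/9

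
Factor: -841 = -1 * 29^2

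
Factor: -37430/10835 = -1 * 2^1 * 11^ (-1) * 19^1 = -38/11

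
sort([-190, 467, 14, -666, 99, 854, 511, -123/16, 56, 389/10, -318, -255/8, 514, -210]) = [-666, -318, -210, -190, -255/8, -123/16, 14, 389/10, 56, 99, 467, 511, 514, 854]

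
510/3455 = 102/691 ≈ 0.148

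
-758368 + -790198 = -1548566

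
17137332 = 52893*324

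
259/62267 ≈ 0.00416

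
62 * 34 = 2108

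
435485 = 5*87097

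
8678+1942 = 10620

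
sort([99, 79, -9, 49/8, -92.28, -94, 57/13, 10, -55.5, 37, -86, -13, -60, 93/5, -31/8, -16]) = [-94, -92.28, -86, -60, -55.5, -16, -13, -9, -31/8, 57/13, 49/8, 10, 93/5, 37, 79, 99]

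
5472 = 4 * 1368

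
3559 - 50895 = -47336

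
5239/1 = 5239 = 5239.00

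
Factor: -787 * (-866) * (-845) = -1 * 2^1 * 5^1 * 13^2 * 433^1 * 787^1 = -575902990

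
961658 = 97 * 9914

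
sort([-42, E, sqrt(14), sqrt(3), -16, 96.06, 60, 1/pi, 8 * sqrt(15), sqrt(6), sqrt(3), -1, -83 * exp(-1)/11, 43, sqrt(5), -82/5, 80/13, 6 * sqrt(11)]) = [-42, -82/5, -16, -83 * exp(-1)/11, -1, 1/pi, sqrt(3), sqrt(3), sqrt(5), sqrt(6), E, sqrt(14), 80/13, 6 * sqrt(11), 8 * sqrt(15), 43, 60, 96.06]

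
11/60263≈0.000183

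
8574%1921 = 890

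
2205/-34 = -64-29/34 ≈ -64.85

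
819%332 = 155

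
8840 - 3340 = 5500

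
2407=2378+29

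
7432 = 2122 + 5310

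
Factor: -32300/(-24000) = 2^(-4)*3^(-1)*5^(-1)*17^1*19^1 = 323/240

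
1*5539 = 5539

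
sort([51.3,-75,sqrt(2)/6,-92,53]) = [-92,-75,sqrt(2)/6,51.3,53]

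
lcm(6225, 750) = 62250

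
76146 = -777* (-98)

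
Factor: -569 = -1 * 569^1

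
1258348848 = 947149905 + 311198943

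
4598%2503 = 2095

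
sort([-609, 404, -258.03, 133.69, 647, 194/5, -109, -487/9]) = [-609, -258.03, -109, -487/9, 194/5, 133.69, 404, 647]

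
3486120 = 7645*456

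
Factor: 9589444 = 2^2 * 61^1 * 39301^1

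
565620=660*857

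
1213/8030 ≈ 0.151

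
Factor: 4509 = 3^3*167^1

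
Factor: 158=2^1 * 79^1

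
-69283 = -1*69283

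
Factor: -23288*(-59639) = 2^3*23^1*41^1*71^1*2593^1 = 1388873032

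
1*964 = 964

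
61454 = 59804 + 1650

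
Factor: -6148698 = -1*2^1*3^1*1024783^1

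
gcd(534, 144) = 6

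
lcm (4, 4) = 4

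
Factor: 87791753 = 7^1*2203^1*5693^1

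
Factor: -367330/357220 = -1 * 2^(-1) * 53^(-1) * 109^1 = -109/106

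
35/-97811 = -5/13973 ≈ -0.000358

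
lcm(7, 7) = 7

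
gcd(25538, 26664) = 2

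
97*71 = 6887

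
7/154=1/22 ≈ 0.0455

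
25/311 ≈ 0.0804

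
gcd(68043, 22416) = 3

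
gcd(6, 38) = 2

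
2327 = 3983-1656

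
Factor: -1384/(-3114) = 2^2*3^(-2) = 4/9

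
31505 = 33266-1761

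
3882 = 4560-678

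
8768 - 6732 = 2036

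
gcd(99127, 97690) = 1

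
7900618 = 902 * 8759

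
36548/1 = 36548 = 36548.00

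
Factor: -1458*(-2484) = 2^3*3^9*23^1 = 3621672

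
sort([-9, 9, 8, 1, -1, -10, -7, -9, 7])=[-10, -9, -9, -7, -1, 1, 7, 8, 9]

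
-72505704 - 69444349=-141950053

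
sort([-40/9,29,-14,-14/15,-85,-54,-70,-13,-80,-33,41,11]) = [-85,-80,-70,-54,-33,-14,-13,-40/9,-14/15,11,29,41]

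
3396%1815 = 1581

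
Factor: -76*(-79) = 2^2*19^1*79^1 = 6004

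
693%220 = 33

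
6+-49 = -43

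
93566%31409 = 30748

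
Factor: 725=5^2*29^1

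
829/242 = 3 + 103/242 ≈ 3.43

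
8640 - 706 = 7934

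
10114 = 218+9896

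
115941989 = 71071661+44870328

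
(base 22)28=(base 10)52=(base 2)110100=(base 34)1i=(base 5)202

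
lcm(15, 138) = 690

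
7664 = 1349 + 6315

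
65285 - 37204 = 28081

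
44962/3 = 14987+1/3 ≈ 14987.33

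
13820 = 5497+8323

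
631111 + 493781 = 1124892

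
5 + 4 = 9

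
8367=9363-996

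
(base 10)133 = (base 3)11221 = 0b10000101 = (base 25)58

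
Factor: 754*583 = 2^1*11^1*13^1*29^1*53^1 = 439582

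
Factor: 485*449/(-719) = -1*5^1*97^1*449^1*719^(-1) = -217765/719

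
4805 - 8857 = -4052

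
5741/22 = 260 + 21/22 ≈ 260.95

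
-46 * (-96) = 4416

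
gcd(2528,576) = 32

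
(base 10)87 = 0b1010111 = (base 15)5c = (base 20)47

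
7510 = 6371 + 1139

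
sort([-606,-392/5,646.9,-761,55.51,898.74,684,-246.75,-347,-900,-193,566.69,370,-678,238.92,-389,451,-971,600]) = [-971,-900,-761,-678,-606,-389,-347,-246.75,-193,-392/5,55.51,238.92,370,451,566.69,600,646.9,684,898.74]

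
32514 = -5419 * (-6)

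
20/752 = 5/188 ≈ 0.0266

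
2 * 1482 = 2964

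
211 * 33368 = 7040648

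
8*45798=366384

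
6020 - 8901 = -2881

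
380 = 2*190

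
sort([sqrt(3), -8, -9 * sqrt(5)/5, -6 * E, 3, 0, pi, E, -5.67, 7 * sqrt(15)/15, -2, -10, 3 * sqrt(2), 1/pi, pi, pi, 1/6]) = [-6 * E, -10, -8, -5.67, -9 * sqrt(5)/5, -2, 0, 1/6, 1/pi, sqrt(3), 7 * sqrt(15)/15, E, 3, pi, pi, pi, 3 * sqrt(2)]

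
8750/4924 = 4375/2462 ≈ 1.78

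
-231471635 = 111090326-342561961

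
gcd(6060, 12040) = 20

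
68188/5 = 13637 + 3/5 = 13637.60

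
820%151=65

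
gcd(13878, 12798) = 54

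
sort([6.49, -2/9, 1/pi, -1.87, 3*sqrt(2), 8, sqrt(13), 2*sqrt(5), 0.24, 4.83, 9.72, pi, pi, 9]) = [-1.87, -2/9, 0.24, 1/pi, pi, pi, sqrt(13), 3*sqrt(2), 2*sqrt(5), 4.83, 6.49, 8, 9, 9.72]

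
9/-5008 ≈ -0.00180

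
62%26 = 10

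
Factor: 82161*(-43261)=-1*3^3*17^1*179^1*43261^1=-3554367021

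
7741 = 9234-1493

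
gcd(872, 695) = 1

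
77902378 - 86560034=-8657656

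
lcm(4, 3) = 12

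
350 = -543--893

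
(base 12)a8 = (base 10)128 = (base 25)53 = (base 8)200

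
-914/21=-43 - 11/21 ≈ -43.52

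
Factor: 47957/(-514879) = -1 * 7^1 * 13^1 * 977^(-1) = -91/977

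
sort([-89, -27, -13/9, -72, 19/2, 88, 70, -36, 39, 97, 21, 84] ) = [-89, -72, -36, -27, -13/9, 19/2, 21, 39, 70, 84, 88, 97] 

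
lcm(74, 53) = 3922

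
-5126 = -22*233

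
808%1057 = 808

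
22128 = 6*3688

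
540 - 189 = 351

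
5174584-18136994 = -12962410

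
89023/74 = 1203+1/74 ≈ 1203.01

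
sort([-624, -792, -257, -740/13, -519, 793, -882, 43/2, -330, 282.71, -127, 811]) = [-882, -792, -624, -519, -330, -257, -127, -740/13, 43/2, 282.71, 793, 811]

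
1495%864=631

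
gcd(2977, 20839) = 2977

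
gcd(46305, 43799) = 7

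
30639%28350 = 2289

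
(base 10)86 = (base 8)126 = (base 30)2q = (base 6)222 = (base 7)152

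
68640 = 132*520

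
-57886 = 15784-73670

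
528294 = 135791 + 392503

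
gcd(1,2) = 1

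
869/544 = 1 + 325/544≈1.60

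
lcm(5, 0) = 0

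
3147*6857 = 21578979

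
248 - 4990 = -4742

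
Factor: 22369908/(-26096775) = -1 * 2^2 * 5^(-2) * 11^1 * 137^1 * 1237^1 * 347957^(-1) = -7456636/8698925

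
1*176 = 176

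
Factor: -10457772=-1*2^2*3^1*13^1*43^1*1559^1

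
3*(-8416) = -25248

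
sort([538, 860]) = [538, 860]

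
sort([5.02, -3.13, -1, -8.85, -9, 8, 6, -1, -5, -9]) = [-9, -9, -8.85, -5, -3.13, -1, -1, 5.02, 6, 8]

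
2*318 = 636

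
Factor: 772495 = 5^1 * 43^1 * 3593^1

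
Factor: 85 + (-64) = 3^1 * 7^1 = 21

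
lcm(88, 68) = 1496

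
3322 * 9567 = 31781574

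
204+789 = 993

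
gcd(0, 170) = 170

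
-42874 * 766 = -32841484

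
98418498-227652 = 98190846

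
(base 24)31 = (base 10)73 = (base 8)111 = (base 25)2n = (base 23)34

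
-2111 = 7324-9435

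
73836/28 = 2637 = 2637.00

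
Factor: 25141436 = 2^2 * 17^1 * 331^1 * 1117^1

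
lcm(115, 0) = 0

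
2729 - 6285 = -3556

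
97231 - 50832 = 46399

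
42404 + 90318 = 132722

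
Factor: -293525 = -1*5^2*59^1*199^1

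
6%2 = 0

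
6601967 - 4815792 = 1786175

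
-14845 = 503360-518205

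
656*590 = 387040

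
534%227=80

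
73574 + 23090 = 96664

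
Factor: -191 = -1*191^1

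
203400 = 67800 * 3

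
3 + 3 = 6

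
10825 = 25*433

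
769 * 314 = 241466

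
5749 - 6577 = -828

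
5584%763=243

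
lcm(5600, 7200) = 50400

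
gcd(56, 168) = 56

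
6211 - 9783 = -3572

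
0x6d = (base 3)11001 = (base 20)59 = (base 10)109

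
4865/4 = 1216+1/4 = 1216.25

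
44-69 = -25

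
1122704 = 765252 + 357452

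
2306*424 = 977744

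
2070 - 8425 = -6355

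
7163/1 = 7163 = 7163.00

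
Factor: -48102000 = -1*2^4*3^1*5^3*8017^1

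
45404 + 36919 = 82323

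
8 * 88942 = 711536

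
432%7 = 5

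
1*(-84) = -84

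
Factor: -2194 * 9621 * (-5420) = 2^3 * 3^2 * 5^1 * 271^1 * 1069^1 * 1097^1 = 114407929080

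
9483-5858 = 3625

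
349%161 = 27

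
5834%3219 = 2615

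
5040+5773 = 10813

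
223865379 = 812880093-589014714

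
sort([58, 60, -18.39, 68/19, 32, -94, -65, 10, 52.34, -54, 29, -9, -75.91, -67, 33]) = [-94, -75.91, -67, -65, -54, -18.39, -9, 68/19, 10, 29, 32, 33, 52.34, 58, 60]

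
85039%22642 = 17113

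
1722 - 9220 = -7498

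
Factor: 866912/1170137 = 2^5*27091^1*1170137^(-1)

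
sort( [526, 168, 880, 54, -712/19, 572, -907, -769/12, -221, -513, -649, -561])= [-907, -649, -561, -513, -221, -769/12, -712/19, 54, 168, 526, 572, 880]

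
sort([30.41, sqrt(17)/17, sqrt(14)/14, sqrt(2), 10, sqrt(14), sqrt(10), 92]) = [sqrt(17)/17, sqrt(14)/14, sqrt(2), sqrt(10), sqrt(14), 10, 30.41, 92]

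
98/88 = 49/44 ≈ 1.11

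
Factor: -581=-1 * 7^1 * 83^1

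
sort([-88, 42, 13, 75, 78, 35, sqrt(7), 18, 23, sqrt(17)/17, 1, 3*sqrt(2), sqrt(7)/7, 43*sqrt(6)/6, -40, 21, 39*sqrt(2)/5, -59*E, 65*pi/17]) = [-59*E, -88, -40, sqrt(17)/17, sqrt(7)/7, 1, sqrt(7), 3*sqrt(2), 39*sqrt(2)/5, 65*pi/17, 13, 43*sqrt(6)/6, 18, 21, 23, 35, 42, 75, 78]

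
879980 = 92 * 9565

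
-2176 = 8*(-272)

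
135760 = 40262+95498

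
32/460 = 8/115 ≈ 0.0696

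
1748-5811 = -4063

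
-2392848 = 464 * (-5157) 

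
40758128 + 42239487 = 82997615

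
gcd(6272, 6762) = 98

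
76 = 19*4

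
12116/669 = 18 + 74/669≈18.11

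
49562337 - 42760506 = 6801831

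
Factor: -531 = -1*3^2*59^1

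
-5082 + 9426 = 4344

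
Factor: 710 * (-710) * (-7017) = 2^2 * 3^1 * 5^2 * 71^2 * 2339^1 = 3537269700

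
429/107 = 4+1/107 ≈ 4.01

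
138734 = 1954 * 71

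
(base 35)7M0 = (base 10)9345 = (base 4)2102001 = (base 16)2481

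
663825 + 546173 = 1209998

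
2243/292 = 7+199/292 ≈ 7.68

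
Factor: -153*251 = -1*3^2*17^1*251^1 = -38403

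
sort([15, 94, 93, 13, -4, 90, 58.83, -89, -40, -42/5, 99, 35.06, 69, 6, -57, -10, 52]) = [-89, -57, -40, -10, -42/5, -4, 6, 13, 15, 35.06, 52, 58.83, 69, 90, 93, 94, 99]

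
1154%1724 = 1154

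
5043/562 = 8 + 547/562 ≈ 8.97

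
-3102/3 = -1034 = -1034.00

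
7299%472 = 219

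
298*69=20562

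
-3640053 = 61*(-59673)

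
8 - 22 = -14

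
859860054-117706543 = 742153511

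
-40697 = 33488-74185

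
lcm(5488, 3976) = 389648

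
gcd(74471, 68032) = 1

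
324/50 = 162/25 = 6.48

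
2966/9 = 329 + 5/9 ≈ 329.56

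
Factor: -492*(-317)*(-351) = -1*2^2*3^4*13^1*41^1*317^1 = -54743364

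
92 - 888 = -796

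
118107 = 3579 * 33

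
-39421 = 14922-54343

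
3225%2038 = 1187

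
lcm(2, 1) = 2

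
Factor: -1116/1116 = -1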